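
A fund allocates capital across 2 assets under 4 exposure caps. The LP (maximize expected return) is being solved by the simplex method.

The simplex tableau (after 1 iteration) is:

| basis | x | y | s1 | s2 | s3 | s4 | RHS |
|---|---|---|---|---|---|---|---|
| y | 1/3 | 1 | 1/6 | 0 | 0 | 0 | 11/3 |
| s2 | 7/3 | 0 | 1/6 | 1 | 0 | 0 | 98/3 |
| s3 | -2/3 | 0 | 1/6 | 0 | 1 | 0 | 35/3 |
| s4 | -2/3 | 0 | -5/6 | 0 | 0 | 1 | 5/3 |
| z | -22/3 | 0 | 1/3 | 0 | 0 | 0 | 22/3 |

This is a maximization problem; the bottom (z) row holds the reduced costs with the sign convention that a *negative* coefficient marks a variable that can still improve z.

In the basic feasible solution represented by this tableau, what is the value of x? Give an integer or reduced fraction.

x is nonbasic (not in the basis column), so its value in the current BFS is 0.

0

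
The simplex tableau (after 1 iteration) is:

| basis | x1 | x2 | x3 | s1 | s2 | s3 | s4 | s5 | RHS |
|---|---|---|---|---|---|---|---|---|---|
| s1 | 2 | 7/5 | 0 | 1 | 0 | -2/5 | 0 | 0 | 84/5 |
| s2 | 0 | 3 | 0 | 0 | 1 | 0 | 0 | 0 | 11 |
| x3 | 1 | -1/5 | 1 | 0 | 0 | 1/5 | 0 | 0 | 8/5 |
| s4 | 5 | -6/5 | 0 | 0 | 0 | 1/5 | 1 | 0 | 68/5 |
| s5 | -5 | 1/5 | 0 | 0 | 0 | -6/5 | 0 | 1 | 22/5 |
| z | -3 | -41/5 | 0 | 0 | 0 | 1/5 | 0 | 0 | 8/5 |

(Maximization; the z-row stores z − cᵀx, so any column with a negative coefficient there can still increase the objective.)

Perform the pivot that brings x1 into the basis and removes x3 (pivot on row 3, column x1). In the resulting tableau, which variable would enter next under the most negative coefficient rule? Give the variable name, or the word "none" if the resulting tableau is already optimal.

Pivot element 1. New z-row = old z-row − (-3)·(row 3/1).
Updated z-row coefficients: x1: 0, x2: -44/5, x3: 3, s1: 0, s2: 0, s3: 4/5, s4: 0, s5: 0.
The most negative is -44/5 in column x2, so x2 would enter next.

x2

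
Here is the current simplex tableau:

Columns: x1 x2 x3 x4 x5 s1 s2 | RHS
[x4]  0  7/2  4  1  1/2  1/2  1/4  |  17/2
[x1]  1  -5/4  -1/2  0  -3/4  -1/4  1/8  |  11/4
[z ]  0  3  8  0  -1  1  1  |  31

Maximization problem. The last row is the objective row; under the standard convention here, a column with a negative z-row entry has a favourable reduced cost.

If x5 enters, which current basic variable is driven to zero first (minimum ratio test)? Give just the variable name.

x4

Ratios: row 1 (x4): (17/2)/(1/2) = 17; row 2 (x1): entry -3/4 ≤ 0, skip.
Minimum ratio 17 is in the x4 row, so x4 leaves.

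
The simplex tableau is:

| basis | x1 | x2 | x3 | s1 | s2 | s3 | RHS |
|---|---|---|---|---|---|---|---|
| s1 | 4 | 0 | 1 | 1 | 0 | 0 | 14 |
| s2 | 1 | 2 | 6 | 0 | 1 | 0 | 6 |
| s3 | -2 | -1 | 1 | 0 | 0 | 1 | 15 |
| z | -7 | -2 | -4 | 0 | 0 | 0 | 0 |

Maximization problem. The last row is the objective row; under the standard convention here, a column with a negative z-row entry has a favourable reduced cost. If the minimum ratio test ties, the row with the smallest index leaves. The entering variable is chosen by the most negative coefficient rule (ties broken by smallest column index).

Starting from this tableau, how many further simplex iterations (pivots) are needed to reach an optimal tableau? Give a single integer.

3

pivot: x1 in, s1 out → z = 49/2
pivot: x3 in, s2 out → z = 586/23
pivot: x2 in, x3 out → z = 27
No improving column remains; optimal.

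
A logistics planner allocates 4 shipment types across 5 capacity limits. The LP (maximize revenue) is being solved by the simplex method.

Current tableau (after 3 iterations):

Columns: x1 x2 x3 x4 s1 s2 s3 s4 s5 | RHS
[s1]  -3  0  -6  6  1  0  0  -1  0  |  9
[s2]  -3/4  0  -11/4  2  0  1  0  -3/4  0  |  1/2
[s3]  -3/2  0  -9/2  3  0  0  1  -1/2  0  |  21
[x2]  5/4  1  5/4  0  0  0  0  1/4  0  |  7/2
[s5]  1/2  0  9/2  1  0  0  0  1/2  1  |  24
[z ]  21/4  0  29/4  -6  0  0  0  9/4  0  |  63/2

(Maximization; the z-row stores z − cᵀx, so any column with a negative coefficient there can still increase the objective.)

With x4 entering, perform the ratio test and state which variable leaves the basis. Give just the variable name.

s2

Ratios: row 1 (s1): 9/6 = 3/2; row 2 (s2): (1/2)/2 = 1/4; row 3 (s3): 21/3 = 7; row 4 (x2): entry 0 ≤ 0, skip; row 5 (s5): 24/1 = 24.
Minimum ratio 1/4 is in the s2 row, so s2 leaves.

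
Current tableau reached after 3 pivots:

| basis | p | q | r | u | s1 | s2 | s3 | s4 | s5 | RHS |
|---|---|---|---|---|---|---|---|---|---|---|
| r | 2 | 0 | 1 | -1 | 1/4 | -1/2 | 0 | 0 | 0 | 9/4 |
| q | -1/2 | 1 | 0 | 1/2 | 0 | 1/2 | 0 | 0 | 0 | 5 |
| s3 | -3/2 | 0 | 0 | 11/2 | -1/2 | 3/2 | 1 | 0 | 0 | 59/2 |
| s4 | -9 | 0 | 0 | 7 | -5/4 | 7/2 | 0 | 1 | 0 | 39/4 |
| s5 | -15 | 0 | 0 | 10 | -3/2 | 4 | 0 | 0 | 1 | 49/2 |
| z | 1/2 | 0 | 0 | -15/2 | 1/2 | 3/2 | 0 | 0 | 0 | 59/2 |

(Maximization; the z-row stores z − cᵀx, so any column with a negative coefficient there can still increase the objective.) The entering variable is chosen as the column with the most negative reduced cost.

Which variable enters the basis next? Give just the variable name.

Objective-row coefficients: p: 1/2, q: 0, r: 0, u: -15/2, s1: 1/2, s2: 3/2, s3: 0, s4: 0, s5: 0.
The most negative is -15/2 in column u, so u enters.

u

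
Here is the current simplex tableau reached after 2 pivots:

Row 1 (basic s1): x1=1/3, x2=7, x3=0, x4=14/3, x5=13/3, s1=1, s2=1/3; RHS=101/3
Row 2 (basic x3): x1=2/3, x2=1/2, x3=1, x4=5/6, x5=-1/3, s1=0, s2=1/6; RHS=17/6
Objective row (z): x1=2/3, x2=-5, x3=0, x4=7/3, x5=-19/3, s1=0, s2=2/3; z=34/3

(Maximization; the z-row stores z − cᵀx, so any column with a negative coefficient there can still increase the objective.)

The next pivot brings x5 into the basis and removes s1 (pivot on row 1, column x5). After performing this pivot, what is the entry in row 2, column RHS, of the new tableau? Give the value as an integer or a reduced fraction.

Pivot element is row 1, column x5: 13/3.
Normalize row 1: new (row 1, RHS) = (101/3)/(13/3) = 101/13.
row 2 ← row 2 − (-1/3)·(new row 1): 17/6 − (-1/3)·(101/13) = 141/26.

141/26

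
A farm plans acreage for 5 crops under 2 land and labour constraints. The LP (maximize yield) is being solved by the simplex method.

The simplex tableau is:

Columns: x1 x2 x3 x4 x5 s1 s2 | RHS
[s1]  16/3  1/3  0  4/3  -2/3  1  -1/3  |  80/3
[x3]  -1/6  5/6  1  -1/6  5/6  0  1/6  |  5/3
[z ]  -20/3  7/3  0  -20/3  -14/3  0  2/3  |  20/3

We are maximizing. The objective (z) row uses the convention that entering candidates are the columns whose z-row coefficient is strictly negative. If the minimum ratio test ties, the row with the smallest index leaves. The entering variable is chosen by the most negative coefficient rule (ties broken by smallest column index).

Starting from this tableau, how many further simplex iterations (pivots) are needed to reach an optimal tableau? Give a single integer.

pivot: x1 in, s1 out → z = 40
pivot: x5 in, x3 out → z = 740/13
pivot: x4 in, x1 out → z = 580/3
No improving column remains; optimal.

3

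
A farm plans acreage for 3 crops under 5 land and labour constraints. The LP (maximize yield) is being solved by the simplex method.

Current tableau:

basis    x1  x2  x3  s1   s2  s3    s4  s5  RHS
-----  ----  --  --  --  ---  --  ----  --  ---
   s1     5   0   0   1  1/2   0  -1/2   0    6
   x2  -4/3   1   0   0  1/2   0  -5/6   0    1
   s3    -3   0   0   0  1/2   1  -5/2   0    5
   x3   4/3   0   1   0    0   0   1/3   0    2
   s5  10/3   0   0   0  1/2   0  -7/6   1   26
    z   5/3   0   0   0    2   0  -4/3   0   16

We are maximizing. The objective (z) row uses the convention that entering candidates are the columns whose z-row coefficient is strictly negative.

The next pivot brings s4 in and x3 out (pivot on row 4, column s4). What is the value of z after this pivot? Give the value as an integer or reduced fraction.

24

Minimum ratio for s4: 2/(1/3) = 6.
z changes by −(z-row coeff of s4)·ratio = −(-4/3)·6 = 8.
New z = 16 + 8 = 24.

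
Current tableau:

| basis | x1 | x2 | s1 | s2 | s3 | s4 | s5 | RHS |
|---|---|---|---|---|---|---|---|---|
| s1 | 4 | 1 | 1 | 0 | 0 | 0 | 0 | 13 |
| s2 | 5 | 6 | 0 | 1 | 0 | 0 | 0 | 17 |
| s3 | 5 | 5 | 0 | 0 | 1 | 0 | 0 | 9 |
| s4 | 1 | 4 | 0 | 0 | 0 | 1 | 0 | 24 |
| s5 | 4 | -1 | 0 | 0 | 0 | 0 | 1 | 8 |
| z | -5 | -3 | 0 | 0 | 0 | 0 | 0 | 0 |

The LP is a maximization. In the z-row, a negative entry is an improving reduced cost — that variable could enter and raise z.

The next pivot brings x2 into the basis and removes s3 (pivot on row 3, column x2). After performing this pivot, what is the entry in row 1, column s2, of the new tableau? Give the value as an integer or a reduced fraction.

0

Pivot element is row 3, column x2: 5.
Normalize row 3: new (row 3, s2) = 0/5 = 0.
row 1 ← row 1 − 1·(new row 3): 0 − 1·0 = 0.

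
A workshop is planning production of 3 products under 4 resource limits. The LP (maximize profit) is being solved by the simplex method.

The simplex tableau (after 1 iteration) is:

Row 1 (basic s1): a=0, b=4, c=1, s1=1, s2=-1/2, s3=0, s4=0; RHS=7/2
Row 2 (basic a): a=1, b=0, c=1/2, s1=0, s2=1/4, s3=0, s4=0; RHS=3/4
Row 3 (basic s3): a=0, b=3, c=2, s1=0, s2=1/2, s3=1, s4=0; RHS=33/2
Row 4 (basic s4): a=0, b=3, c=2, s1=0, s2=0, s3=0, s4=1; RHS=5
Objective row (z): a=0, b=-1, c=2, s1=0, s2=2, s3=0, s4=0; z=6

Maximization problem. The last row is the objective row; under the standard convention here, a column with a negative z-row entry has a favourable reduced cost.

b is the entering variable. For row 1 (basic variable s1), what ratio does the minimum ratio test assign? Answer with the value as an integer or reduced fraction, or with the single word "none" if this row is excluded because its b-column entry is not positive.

7/8

Ratio = RHS / (b entry) = (7/2) / 4 = 7/8.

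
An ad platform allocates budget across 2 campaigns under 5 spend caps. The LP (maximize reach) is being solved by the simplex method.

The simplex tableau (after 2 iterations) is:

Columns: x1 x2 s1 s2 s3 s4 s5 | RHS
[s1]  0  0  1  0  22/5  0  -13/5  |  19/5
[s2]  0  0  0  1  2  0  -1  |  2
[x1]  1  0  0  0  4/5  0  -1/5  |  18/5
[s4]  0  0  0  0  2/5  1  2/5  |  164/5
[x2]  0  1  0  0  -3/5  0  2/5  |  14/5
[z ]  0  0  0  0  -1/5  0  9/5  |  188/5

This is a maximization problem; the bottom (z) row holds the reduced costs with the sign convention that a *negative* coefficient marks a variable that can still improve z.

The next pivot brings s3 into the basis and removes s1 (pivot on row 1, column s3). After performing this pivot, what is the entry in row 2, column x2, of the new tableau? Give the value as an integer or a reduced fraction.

Pivot element is row 1, column s3: 22/5.
Normalize row 1: new (row 1, x2) = 0/(22/5) = 0.
row 2 ← row 2 − 2·(new row 1): 0 − 2·0 = 0.

0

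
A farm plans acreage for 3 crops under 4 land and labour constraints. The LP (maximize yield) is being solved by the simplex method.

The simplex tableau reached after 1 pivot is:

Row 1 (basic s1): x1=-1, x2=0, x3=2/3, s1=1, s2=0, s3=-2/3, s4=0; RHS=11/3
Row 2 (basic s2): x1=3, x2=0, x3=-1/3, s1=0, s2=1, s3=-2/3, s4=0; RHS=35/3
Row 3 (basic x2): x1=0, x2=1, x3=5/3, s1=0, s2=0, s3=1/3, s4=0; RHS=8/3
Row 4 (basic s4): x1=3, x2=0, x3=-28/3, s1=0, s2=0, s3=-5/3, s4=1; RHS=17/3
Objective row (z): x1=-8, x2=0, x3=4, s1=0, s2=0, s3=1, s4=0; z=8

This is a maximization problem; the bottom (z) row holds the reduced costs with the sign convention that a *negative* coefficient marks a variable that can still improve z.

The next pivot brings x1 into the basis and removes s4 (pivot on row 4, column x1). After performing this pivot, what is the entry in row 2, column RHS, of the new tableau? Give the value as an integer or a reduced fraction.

6

Pivot element is row 4, column x1: 3.
Normalize row 4: new (row 4, RHS) = (17/3)/3 = 17/9.
row 2 ← row 2 − 3·(new row 4): 35/3 − 3·(17/9) = 6.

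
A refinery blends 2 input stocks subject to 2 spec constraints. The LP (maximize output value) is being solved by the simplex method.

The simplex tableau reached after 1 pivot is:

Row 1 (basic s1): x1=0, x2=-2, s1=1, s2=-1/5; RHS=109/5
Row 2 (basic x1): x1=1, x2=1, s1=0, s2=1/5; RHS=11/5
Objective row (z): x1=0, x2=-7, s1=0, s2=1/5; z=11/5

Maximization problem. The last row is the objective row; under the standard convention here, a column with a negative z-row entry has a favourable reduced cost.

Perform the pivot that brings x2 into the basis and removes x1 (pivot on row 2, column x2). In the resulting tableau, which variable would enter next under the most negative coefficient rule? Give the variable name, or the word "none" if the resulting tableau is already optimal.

none

Pivot element 1. New z-row = old z-row − (-7)·(row 2/1).
Updated z-row coefficients: x1: 7, x2: 0, s1: 0, s2: 8/5.
No coefficient is strictly negative; the tableau after this pivot is optimal.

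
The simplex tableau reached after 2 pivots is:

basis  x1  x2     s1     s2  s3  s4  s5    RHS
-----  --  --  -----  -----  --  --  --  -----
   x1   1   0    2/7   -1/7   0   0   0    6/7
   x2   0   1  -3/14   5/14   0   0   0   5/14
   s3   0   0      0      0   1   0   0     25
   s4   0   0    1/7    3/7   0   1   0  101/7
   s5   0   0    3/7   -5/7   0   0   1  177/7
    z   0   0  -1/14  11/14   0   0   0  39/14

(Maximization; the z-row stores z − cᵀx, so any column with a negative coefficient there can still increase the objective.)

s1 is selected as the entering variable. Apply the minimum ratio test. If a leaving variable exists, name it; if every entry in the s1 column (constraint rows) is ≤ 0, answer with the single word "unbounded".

Ratios: row 1 (x1): (6/7)/(2/7) = 3; row 2 (x2): entry -3/14 ≤ 0, skip; row 3 (s3): entry 0 ≤ 0, skip; row 4 (s4): (101/7)/(1/7) = 101; row 5 (s5): (177/7)/(3/7) = 59.
Minimum ratio is in the x1 row, so x1 leaves.

x1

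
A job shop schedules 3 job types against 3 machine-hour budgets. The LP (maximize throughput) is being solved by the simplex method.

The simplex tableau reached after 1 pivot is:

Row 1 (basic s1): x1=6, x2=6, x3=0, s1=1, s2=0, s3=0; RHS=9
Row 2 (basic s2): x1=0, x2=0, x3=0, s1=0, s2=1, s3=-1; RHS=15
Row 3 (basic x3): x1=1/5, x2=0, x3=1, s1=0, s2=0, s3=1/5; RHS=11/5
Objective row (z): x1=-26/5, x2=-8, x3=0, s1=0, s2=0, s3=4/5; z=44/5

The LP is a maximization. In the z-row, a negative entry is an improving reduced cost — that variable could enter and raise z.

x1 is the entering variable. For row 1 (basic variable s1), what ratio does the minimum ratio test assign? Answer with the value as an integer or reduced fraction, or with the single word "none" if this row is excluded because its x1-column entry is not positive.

3/2

Ratio = RHS / (x1 entry) = 9 / 6 = 3/2.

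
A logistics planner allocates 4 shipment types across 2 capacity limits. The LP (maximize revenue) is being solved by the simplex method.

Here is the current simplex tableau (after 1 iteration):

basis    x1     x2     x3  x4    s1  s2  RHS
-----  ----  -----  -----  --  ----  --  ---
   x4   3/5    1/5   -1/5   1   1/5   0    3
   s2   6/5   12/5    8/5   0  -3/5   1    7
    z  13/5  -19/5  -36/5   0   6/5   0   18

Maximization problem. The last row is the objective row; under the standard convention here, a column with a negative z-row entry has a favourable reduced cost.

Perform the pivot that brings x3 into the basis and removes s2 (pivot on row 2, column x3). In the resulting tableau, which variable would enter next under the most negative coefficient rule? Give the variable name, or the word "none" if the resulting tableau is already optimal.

Pivot element 8/5. New z-row = old z-row − (-36/5)·(row 2/(8/5)).
Updated z-row coefficients: x1: 8, x2: 7, x3: 0, x4: 0, s1: -3/2, s2: 9/2.
The most negative is -3/2 in column s1, so s1 would enter next.

s1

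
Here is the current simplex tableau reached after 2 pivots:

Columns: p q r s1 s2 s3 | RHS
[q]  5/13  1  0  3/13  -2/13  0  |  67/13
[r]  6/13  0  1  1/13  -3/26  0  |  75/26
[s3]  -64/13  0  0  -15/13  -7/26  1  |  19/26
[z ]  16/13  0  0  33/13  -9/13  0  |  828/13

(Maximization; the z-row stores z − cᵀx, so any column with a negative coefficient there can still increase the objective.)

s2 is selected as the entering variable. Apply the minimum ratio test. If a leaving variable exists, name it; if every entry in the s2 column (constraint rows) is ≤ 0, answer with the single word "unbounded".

s2-column entries: row 1: -2/13, row 2: -3/26, row 3: -7/26. All ≤ 0, so s2 can increase without bound; the LP is unbounded in this direction.

unbounded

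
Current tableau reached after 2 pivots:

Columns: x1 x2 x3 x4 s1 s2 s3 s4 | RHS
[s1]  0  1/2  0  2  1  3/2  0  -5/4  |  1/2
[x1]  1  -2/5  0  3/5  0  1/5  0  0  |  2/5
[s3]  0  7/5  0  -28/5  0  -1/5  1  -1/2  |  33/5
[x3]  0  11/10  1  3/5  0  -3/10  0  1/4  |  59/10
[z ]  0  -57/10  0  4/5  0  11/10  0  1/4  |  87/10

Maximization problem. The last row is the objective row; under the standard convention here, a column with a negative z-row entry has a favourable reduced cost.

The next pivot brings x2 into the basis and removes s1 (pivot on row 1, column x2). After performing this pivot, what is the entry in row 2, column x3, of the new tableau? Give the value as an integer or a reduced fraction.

0

Pivot element is row 1, column x2: 1/2.
Normalize row 1: new (row 1, x3) = 0/(1/2) = 0.
row 2 ← row 2 − (-2/5)·(new row 1): 0 − (-2/5)·0 = 0.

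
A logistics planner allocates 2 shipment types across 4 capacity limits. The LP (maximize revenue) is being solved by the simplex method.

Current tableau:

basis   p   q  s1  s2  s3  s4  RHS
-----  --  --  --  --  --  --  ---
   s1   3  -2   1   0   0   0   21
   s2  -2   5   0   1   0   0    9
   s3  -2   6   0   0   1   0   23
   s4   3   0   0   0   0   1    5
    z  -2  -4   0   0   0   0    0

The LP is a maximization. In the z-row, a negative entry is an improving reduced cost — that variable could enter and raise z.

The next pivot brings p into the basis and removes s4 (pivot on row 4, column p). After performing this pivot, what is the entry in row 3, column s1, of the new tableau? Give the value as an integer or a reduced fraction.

Pivot element is row 4, column p: 3.
Normalize row 4: new (row 4, s1) = 0/3 = 0.
row 3 ← row 3 − (-2)·(new row 4): 0 − (-2)·0 = 0.

0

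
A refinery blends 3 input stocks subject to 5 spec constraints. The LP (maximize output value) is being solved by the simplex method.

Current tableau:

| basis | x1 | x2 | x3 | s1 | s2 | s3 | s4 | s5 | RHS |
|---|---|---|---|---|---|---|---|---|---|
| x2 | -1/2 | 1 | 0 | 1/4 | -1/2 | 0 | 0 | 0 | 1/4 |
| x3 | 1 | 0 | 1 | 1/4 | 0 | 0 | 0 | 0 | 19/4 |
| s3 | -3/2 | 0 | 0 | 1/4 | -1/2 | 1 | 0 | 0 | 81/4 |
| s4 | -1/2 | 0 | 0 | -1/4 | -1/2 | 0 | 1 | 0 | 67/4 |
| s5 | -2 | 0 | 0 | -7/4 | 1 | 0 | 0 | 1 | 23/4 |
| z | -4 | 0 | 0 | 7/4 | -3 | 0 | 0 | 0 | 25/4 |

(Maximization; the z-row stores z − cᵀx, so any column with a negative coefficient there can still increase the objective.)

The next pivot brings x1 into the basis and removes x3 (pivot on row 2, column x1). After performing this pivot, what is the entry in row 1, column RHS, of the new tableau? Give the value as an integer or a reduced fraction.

21/8

Pivot element is row 2, column x1: 1.
Normalize row 2: new (row 2, RHS) = (19/4)/1 = 19/4.
row 1 ← row 1 − (-1/2)·(new row 2): 1/4 − (-1/2)·(19/4) = 21/8.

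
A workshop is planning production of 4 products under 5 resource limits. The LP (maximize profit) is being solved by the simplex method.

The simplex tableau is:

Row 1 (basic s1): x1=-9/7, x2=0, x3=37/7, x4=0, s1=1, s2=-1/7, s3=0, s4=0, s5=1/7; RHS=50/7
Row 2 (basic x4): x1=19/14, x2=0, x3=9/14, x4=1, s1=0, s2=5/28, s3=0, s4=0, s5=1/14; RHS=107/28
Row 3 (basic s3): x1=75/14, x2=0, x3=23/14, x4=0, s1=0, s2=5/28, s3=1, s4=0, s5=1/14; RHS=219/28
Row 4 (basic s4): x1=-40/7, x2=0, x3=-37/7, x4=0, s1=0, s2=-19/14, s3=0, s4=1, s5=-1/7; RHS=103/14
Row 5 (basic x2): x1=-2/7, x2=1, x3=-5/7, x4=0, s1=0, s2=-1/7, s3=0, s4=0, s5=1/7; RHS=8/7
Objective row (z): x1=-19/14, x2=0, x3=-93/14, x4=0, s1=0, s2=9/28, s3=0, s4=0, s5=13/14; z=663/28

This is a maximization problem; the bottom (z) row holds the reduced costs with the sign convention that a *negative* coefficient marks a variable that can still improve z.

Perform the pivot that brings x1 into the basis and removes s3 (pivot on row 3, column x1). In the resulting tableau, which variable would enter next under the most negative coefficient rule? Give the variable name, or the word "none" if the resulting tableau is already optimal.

Pivot element 75/14. New z-row = old z-row − (-19/14)·(row 3/(75/14)).
Updated z-row coefficients: x1: 0, x2: 0, x3: -467/75, x4: 0, s1: 0, s2: 11/30, s3: 19/75, s4: 0, s5: 71/75.
The most negative is -467/75 in column x3, so x3 would enter next.

x3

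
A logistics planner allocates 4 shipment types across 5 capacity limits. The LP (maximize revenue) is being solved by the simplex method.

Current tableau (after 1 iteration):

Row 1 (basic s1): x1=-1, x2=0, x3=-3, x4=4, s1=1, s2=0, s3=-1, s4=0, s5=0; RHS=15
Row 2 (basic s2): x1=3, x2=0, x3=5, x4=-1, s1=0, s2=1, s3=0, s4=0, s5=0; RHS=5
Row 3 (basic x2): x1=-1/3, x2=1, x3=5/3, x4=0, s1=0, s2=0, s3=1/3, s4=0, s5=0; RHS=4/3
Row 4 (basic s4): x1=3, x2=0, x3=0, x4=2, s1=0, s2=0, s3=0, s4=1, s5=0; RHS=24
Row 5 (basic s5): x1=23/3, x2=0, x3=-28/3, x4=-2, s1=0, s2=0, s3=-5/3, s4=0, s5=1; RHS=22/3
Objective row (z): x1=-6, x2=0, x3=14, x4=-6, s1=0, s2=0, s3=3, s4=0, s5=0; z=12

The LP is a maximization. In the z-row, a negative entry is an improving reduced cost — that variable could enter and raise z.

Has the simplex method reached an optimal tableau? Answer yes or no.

Column x1 has objective-row coefficient -6, which is negative; an improving pivot exists, so not yet optimal.

no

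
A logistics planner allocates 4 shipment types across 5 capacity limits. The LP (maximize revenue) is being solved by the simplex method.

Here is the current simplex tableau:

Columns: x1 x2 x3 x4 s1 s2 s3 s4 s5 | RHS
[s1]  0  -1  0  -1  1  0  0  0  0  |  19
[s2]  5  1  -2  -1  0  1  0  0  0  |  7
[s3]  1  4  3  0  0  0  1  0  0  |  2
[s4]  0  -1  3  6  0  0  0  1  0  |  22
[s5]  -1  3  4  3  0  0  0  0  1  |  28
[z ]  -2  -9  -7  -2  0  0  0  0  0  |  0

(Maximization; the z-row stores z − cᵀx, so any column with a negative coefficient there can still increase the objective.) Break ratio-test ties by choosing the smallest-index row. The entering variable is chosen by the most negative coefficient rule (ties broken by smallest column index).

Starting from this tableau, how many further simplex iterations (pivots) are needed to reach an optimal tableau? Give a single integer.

2

pivot: x2 in, s3 out → z = 9/2
pivot: x4 in, s4 out → z = 12
No improving column remains; optimal.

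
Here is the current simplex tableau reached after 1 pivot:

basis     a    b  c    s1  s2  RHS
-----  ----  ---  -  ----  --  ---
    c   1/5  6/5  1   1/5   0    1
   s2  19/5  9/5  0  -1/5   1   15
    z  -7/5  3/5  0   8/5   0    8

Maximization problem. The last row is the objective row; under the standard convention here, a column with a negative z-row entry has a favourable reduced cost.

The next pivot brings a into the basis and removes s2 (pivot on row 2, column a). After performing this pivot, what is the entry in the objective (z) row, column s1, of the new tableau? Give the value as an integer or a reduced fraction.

29/19

Pivot element is row 2, column a: 19/5.
Normalize row 2: new (row 2, s1) = (-1/5)/(19/5) = -1/19.
z-row ← z-row − (-7/5)·(new row 2): 8/5 − (-7/5)·(-1/19) = 29/19.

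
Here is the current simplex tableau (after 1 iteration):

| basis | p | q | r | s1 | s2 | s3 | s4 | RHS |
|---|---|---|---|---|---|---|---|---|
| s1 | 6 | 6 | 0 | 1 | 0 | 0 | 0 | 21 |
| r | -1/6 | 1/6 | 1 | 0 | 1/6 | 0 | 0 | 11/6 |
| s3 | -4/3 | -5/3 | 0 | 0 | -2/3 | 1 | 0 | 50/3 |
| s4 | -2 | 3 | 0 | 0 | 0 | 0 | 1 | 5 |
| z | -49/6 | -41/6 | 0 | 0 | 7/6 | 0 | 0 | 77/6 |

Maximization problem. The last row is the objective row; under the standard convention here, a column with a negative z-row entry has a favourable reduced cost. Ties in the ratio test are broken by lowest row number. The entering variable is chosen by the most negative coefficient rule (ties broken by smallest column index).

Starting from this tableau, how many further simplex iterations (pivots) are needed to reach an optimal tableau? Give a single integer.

pivot: p in, s1 out → z = 497/12
No improving column remains; optimal.

1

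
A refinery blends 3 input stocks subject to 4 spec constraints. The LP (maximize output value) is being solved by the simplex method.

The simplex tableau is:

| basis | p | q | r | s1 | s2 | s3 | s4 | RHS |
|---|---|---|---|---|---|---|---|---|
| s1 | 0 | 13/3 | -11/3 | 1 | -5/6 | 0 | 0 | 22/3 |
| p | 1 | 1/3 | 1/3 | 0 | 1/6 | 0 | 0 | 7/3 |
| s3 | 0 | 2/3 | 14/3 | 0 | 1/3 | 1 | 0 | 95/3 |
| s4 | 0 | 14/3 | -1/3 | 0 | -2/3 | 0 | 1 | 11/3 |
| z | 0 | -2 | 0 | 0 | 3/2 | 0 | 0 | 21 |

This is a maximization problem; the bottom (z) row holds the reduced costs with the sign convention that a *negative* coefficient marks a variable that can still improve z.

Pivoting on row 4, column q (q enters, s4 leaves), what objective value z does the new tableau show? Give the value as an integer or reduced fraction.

Minimum ratio for q: (11/3)/(14/3) = 11/14.
z changes by −(z-row coeff of q)·ratio = −(-2)·(11/14) = 11/7.
New z = 21 + (11/7) = 158/7.

158/7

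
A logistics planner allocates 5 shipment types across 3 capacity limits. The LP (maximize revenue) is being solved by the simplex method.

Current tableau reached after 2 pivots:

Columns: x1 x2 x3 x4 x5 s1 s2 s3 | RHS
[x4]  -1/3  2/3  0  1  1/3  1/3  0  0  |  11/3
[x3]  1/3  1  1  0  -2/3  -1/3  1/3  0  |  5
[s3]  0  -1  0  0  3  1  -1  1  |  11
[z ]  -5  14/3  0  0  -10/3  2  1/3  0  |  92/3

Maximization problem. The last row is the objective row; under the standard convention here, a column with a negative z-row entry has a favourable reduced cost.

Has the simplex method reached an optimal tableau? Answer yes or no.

Column x1 has objective-row coefficient -5, which is negative; an improving pivot exists, so not yet optimal.

no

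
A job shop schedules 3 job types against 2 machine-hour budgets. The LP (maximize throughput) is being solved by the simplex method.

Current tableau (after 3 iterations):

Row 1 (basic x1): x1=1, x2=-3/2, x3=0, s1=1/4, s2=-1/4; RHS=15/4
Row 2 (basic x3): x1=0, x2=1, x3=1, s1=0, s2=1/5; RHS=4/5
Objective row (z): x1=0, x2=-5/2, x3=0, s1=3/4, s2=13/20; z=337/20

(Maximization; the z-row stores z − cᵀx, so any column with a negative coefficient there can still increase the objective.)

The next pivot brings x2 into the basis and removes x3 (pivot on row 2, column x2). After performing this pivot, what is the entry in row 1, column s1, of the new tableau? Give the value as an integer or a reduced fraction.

1/4

Pivot element is row 2, column x2: 1.
Normalize row 2: new (row 2, s1) = 0/1 = 0.
row 1 ← row 1 − (-3/2)·(new row 2): 1/4 − (-3/2)·0 = 1/4.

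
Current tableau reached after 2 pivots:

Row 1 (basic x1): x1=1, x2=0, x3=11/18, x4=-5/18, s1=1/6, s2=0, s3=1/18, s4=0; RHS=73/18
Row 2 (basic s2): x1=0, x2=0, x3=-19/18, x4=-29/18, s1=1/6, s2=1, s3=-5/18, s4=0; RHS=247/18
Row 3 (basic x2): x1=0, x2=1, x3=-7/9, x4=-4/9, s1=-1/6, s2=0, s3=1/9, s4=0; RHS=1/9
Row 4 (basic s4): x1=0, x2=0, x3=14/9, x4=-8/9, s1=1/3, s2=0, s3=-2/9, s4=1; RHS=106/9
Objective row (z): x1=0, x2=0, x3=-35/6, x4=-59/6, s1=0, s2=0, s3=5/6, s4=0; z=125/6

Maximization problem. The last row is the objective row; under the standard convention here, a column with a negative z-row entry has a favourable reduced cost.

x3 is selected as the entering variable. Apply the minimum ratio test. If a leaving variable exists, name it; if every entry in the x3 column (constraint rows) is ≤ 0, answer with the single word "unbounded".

x1

Ratios: row 1 (x1): (73/18)/(11/18) = 73/11; row 2 (s2): entry -19/18 ≤ 0, skip; row 3 (x2): entry -7/9 ≤ 0, skip; row 4 (s4): (106/9)/(14/9) = 53/7.
Minimum ratio is in the x1 row, so x1 leaves.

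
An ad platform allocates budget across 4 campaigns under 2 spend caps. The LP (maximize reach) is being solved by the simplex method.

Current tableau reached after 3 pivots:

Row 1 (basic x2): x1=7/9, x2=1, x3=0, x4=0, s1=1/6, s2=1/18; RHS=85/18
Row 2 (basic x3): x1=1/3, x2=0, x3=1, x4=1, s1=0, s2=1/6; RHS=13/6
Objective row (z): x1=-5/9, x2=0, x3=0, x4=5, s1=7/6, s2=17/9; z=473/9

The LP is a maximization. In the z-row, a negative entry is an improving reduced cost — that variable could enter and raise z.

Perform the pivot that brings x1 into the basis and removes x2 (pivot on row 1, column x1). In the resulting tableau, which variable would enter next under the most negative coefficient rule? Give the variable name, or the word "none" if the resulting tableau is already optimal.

none

Pivot element 7/9. New z-row = old z-row − (-5/9)·(row 1/(7/9)).
Updated z-row coefficients: x1: 0, x2: 5/7, x3: 0, x4: 5, s1: 9/7, s2: 27/14.
No coefficient is strictly negative; the tableau after this pivot is optimal.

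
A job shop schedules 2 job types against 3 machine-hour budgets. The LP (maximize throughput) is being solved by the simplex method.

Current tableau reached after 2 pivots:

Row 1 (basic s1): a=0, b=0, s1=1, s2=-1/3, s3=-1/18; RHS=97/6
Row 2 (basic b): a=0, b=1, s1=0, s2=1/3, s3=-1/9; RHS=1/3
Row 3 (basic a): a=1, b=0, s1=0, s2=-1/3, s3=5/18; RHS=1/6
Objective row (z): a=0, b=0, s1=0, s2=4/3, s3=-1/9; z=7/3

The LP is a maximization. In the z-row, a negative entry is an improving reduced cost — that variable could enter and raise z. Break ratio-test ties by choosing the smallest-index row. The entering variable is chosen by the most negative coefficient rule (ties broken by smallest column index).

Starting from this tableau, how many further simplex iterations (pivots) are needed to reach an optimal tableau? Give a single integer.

pivot: s3 in, a out → z = 12/5
No improving column remains; optimal.

1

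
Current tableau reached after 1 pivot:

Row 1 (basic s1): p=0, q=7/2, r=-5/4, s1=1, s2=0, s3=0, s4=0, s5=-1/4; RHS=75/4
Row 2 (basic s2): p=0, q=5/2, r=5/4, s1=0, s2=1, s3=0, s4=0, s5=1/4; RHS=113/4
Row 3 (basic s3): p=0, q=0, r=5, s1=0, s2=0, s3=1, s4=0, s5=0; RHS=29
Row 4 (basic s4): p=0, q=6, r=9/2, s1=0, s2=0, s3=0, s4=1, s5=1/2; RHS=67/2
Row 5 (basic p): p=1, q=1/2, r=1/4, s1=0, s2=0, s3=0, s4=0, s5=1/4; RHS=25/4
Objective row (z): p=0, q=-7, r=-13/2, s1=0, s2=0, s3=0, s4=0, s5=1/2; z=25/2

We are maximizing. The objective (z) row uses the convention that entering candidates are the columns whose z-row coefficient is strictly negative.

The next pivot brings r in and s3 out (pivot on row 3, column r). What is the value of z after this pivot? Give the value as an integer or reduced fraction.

251/5

Minimum ratio for r: 29/5 = 29/5.
z changes by −(z-row coeff of r)·ratio = −(-13/2)·(29/5) = 377/10.
New z = 25/2 + (377/10) = 251/5.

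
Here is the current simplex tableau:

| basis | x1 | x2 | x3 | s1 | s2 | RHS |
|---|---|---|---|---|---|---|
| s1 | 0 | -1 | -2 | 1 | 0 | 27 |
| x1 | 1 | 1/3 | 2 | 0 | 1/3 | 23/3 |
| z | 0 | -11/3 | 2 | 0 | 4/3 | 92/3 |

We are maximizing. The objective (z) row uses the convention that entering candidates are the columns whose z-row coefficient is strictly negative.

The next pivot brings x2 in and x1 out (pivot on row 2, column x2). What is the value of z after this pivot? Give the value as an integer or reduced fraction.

Minimum ratio for x2: (23/3)/(1/3) = 23.
z changes by −(z-row coeff of x2)·ratio = −(-11/3)·23 = 253/3.
New z = 92/3 + (253/3) = 115.

115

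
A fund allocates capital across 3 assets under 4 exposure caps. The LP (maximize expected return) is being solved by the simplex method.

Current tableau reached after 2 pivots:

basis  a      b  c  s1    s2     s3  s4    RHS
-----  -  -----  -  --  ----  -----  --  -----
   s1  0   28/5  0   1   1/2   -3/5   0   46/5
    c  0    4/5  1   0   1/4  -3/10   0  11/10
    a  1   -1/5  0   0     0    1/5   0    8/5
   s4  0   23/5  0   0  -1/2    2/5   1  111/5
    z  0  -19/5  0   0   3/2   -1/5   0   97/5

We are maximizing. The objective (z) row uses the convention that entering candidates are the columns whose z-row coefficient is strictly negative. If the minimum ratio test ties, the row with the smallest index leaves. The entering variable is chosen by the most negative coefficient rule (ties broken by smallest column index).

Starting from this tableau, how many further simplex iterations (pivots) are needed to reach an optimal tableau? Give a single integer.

3

pivot: b in, c out → z = 197/8
pivot: s3 in, s1 out → z = 105/4
pivot: c in, a out → z = 161/5
No improving column remains; optimal.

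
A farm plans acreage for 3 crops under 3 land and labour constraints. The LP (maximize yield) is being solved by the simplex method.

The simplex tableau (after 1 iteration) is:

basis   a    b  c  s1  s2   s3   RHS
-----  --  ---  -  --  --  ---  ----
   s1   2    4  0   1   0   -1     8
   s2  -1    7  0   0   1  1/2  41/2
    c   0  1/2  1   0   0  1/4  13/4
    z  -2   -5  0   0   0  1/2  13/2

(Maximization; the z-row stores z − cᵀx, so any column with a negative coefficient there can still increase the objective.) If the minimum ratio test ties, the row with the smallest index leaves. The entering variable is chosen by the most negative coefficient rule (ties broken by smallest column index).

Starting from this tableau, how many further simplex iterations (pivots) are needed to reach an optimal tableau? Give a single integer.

3

pivot: b in, s1 out → z = 33/2
pivot: s3 in, s2 out → z = 56/3
pivot: a in, c out → z = 21
No improving column remains; optimal.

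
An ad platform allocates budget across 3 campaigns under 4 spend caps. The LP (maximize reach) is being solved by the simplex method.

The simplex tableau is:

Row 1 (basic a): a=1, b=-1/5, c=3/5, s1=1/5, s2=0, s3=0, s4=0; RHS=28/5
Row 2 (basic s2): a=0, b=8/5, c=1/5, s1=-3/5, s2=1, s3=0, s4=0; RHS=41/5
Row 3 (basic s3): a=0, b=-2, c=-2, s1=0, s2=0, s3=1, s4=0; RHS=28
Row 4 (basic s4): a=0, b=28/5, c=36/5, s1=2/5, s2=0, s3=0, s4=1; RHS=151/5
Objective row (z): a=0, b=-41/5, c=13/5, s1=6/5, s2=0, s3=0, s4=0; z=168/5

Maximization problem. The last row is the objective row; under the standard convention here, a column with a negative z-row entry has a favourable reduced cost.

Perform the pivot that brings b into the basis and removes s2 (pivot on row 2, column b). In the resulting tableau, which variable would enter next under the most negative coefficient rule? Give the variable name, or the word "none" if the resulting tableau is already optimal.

s1

Pivot element 8/5. New z-row = old z-row − (-41/5)·(row 2/(8/5)).
Updated z-row coefficients: a: 0, b: 0, c: 29/8, s1: -15/8, s2: 41/8, s3: 0, s4: 0.
The most negative is -15/8 in column s1, so s1 would enter next.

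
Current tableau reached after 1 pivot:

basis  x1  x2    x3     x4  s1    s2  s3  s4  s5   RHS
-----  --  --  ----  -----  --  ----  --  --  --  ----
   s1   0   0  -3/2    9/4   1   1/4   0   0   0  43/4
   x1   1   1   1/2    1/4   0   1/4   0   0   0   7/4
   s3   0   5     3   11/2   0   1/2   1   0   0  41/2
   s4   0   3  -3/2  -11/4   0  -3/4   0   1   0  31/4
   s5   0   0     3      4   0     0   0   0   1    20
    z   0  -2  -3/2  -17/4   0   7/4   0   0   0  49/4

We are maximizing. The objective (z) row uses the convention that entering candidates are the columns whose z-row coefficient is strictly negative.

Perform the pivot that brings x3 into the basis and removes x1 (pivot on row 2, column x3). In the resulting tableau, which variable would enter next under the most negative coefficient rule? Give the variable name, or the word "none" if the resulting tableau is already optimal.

Pivot element 1/2. New z-row = old z-row − (-3/2)·(row 2/(1/2)).
Updated z-row coefficients: x1: 3, x2: 1, x3: 0, x4: -7/2, s1: 0, s2: 5/2, s3: 0, s4: 0, s5: 0.
The most negative is -7/2 in column x4, so x4 would enter next.

x4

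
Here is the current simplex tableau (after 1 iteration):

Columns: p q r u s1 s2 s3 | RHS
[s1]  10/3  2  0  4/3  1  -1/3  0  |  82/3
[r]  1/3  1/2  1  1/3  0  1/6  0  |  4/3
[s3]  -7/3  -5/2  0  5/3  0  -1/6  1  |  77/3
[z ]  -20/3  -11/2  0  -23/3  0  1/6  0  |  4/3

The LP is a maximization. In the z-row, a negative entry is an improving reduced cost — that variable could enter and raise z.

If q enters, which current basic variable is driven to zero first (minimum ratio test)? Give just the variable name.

Ratios: row 1 (s1): (82/3)/2 = 41/3; row 2 (r): (4/3)/(1/2) = 8/3; row 3 (s3): entry -5/2 ≤ 0, skip.
Minimum ratio 8/3 is in the r row, so r leaves.

r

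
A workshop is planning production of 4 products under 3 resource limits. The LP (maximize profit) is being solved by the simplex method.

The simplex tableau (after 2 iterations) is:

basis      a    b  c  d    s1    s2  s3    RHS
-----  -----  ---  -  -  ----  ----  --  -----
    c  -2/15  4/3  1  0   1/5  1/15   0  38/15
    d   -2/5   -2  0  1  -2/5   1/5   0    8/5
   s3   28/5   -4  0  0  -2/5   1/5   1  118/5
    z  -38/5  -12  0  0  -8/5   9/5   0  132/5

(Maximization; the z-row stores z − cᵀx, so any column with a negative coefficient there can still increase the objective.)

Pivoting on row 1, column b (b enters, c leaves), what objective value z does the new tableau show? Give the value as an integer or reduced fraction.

246/5

Minimum ratio for b: (38/15)/(4/3) = 19/10.
z changes by −(z-row coeff of b)·ratio = −(-12)·(19/10) = 114/5.
New z = 132/5 + (114/5) = 246/5.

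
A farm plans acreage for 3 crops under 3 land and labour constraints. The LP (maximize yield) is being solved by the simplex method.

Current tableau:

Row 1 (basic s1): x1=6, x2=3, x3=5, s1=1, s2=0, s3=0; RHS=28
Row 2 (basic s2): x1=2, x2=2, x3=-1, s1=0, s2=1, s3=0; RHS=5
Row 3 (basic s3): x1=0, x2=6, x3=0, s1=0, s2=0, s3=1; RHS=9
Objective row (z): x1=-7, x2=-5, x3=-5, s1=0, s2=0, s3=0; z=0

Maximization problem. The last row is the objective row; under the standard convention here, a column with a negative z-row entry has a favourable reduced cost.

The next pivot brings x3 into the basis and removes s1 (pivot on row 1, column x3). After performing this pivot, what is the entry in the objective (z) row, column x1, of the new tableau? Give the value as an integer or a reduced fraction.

-1

Pivot element is row 1, column x3: 5.
Normalize row 1: new (row 1, x1) = 6/5 = 6/5.
z-row ← z-row − (-5)·(new row 1): -7 − (-5)·(6/5) = -1.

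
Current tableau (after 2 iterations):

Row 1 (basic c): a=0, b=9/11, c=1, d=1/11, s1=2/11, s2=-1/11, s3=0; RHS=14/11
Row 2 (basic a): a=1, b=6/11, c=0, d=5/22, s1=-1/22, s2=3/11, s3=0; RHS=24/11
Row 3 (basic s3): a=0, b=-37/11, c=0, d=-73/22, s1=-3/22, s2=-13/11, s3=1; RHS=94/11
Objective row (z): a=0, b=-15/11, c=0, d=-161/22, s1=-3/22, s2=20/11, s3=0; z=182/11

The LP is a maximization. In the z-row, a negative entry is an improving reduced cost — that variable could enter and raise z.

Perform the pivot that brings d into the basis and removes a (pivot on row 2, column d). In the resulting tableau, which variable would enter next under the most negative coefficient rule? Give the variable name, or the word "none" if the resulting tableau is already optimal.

Pivot element 5/22. New z-row = old z-row − (-161/22)·(row 2/(5/22)).
Updated z-row coefficients: a: 161/5, b: 81/5, c: 0, d: 0, s1: -8/5, s2: 53/5, s3: 0.
The most negative is -8/5 in column s1, so s1 would enter next.

s1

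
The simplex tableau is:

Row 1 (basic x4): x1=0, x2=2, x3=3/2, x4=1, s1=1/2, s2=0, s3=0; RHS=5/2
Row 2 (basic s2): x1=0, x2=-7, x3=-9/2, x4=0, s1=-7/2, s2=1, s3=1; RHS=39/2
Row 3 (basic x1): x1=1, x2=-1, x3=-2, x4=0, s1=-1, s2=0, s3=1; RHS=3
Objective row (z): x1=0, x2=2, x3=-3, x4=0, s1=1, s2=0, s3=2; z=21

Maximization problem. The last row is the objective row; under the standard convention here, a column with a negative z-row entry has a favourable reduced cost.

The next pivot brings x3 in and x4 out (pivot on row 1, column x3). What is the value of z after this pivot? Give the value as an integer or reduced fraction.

26

Minimum ratio for x3: (5/2)/(3/2) = 5/3.
z changes by −(z-row coeff of x3)·ratio = −(-3)·(5/3) = 5.
New z = 21 + 5 = 26.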